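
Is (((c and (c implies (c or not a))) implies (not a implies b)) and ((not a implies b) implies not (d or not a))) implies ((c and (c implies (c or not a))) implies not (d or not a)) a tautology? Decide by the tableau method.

Assume the negation and expand:
Initial set: {F ((((c and (c implies (c or not a))) implies (not a implies b)) and ((not a implies b) implies not (d or not a))) implies ((c and (c implies (c or not a))) implies not (d or not a)))}.
F ((((c and (c implies (c or not a))) implies (not a implies b)) and ((not a implies b) implies not (d or not a))) implies ((c and (c implies (c or not a))) implies not (d or not a))): α-rule — add T (((c and (c implies (c or not a))) implies (not a implies b)) and ((not a implies b) implies not (d or not a))), F ((c and (c implies (c or not a))) implies not (d or not a)).
T (((c and (c implies (c or not a))) implies (not a implies b)) and ((not a implies b) implies not (d or not a))): α-rule — add T ((c and (c implies (c or not a))) implies (not a implies b)), T ((not a implies b) implies not (d or not a)).
F ((c and (c implies (c or not a))) implies not (d or not a)): α-rule — add T (c and (c implies (c or not a))), F not (d or not a).
T (c and (c implies (c or not a))): α-rule — add T c, T (c implies (c or not a)).
T ((c and (c implies (c or not a))) implies (not a implies b)): β-rule — branch into F (c and (c implies (c or not a)))  //  T (not a implies b).
  branch 1 (add F (c and (c implies (c or not a)))):
    T ((not a implies b) implies not (d or not a)): β-rule — branch into F (not a implies b)  //  T not (d or not a).
      branch 1.1 (add F (not a implies b)):
        F (not a implies b): α-rule — add T not a, F b.
        F not (d or not a): β-rule — branch into T d  //  T not a.
          branch 1.1.1 (add T d):
            T (c implies (c or not a)): β-rule — branch into F c  //  T (c or not a).
              branch 1.1.1.1 (add F c):
                × closes — contains both c and not c.
              branch 1.1.1.2 (add T (c or not a)):
                F (c and (c implies (c or not a))): β-rule — branch into F c  //  F (c implies (c or not a)).
                  branch 1.1.1.2.1 (add F c):
                    × closes — contains both c and not c.
                  branch 1.1.1.2.2 (add F (c implies (c or not a))):
                    F (c implies (c or not a)): α-rule — add T c, F (c or not a).
                    F (c or not a): α-rule — add F c, F not a.
                    × closes — contains both c and not c.
          branch 1.1.2 (add T not a):
            T (c implies (c or not a)): β-rule — branch into F c  //  T (c or not a).
              branch 1.1.2.1 (add F c):
                × closes — contains both c and not c.
              branch 1.1.2.2 (add T (c or not a)):
                F (c and (c implies (c or not a))): β-rule — branch into F c  //  F (c implies (c or not a)).
                  branch 1.1.2.2.1 (add F c):
                    × closes — contains both c and not c.
                  branch 1.1.2.2.2 (add F (c implies (c or not a))):
                    F (c implies (c or not a)): α-rule — add T c, F (c or not a).
                    F (c or not a): α-rule — add F c, F not a.
                    × closes — contains both c and not c.
      branch 1.2 (add T not (d or not a)):
        T not (d or not a): α-rule — add F d, F not a.
        F not (d or not a): β-rule — branch into T d  //  T not a.
          branch 1.2.1 (add T d):
            × closes — contains both d and not d.
          branch 1.2.2 (add T not a):
            × closes — contains both a and not a.
  branch 2 (add T (not a implies b)):
    T ((not a implies b) implies not (d or not a)): β-rule — branch into F (not a implies b)  //  T not (d or not a).
      branch 2.1 (add F (not a implies b)):
        F (not a implies b): α-rule — add T not a, F b.
        F not (d or not a): β-rule — branch into T d  //  T not a.
          branch 2.1.1 (add T d):
            T (c implies (c or not a)): β-rule — branch into F c  //  T (c or not a).
              branch 2.1.1.1 (add F c):
                × closes — contains both c and not c.
              branch 2.1.1.2 (add T (c or not a)):
                T (not a implies b): β-rule — branch into F not a  //  T b.
                  branch 2.1.1.2.1 (add F not a):
                    × closes — contains both a and not a.
                  branch 2.1.1.2.2 (add T b):
                    × closes — contains both b and not b.
          branch 2.1.2 (add T not a):
            T (c implies (c or not a)): β-rule — branch into F c  //  T (c or not a).
              branch 2.1.2.1 (add F c):
                × closes — contains both c and not c.
              branch 2.1.2.2 (add T (c or not a)):
                T (not a implies b): β-rule — branch into F not a  //  T b.
                  branch 2.1.2.2.1 (add F not a):
                    × closes — contains both a and not a.
                  branch 2.1.2.2.2 (add T b):
                    × closes — contains both b and not b.
      branch 2.2 (add T not (d or not a)):
        T not (d or not a): α-rule — add F d, F not a.
        F not (d or not a): β-rule — branch into T d  //  T not a.
          branch 2.2.1 (add T d):
            × closes — contains both d and not d.
          branch 2.2.2 (add T not a):
            × closes — contains both a and not a.
All 16 branches close.
Every branch closed, so the negation is unsatisfiable and the formula is valid.

Valid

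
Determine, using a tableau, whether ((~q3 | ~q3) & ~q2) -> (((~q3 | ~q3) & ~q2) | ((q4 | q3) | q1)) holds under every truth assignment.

Assume the negation and expand:
Initial set: {F (((~q3 | ~q3) & ~q2) -> (((~q3 | ~q3) & ~q2) | ((q4 | q3) | q1)))}.
F (((~q3 | ~q3) & ~q2) -> (((~q3 | ~q3) & ~q2) | ((q4 | q3) | q1))): α-rule — add T ((~q3 | ~q3) & ~q2), F (((~q3 | ~q3) & ~q2) | ((q4 | q3) | q1)).
T ((~q3 | ~q3) & ~q2): α-rule — add T (~q3 | ~q3), T ~q2.
F (((~q3 | ~q3) & ~q2) | ((q4 | q3) | q1)): α-rule — add F ((~q3 | ~q3) & ~q2), F ((q4 | q3) | q1).
F ((q4 | q3) | q1): α-rule — add F (q4 | q3), F q1.
F (q4 | q3): α-rule — add F q4, F q3.
T (~q3 | ~q3): β-rule — branch into T ~q3  //  T ~q3.
  branch 1 (add T ~q3):
    F ((~q3 | ~q3) & ~q2): β-rule — branch into F (~q3 | ~q3)  //  F ~q2.
      branch 1.1 (add F (~q3 | ~q3)):
        F (~q3 | ~q3): α-rule — add F ~q3, F ~q3.
        × closes — contains both q3 and ~q3.
      branch 1.2 (add F ~q2):
        × closes — contains both q2 and ~q2.
  branch 2 (add T ~q3):
    F ((~q3 | ~q3) & ~q2): β-rule — branch into F (~q3 | ~q3)  //  F ~q2.
      branch 2.1 (add F (~q3 | ~q3)):
        F (~q3 | ~q3): α-rule — add F ~q3, F ~q3.
        × closes — contains both q3 and ~q3.
      branch 2.2 (add F ~q2):
        × closes — contains both q2 and ~q2.
All 4 branches close.
Every branch closed, so the negation is unsatisfiable and the formula is valid.

Valid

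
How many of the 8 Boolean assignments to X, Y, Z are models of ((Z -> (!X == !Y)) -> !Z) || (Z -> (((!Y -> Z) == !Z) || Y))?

7

Initial set: {(((Z -> (!X == !Y)) -> !Z) || (Z -> (((!Y -> Z) == !Z) || Y)))}.
(((Z -> (!X == !Y)) -> !Z) || (Z -> (((!Y -> Z) == !Z) || Y))): β-rule — branch into ((Z -> (!X == !Y)) -> !Z)  //  (Z -> (((!Y -> Z) == !Z) || Y)).
  branch 1 (add ((Z -> (!X == !Y)) -> !Z)):
    ((Z -> (!X == !Y)) -> !Z): β-rule — branch into !(Z -> (!X == !Y))  //  !Z.
      branch 1.1 (add !(Z -> (!X == !Y))):
        !(Z -> (!X == !Y)): α-rule — add Z, !(!X == !Y).
        !(!X == !Y): β-rule — branch into !X, !!Y  //  !!X, !Y.
          branch 1.1.1 (add !X, !!Y):
            ○ open, literals {X=0, Y=1, Z=1}.
          branch 1.1.2 (add !!X, !Y):
            ○ open, literals {X=1, Y=0, Z=1}.
      branch 1.2 (add !Z):
        ○ open, literals {Z=0}.
  branch 2 (add (Z -> (((!Y -> Z) == !Z) || Y))):
    (Z -> (((!Y -> Z) == !Z) || Y)): β-rule — branch into !Z  //  (((!Y -> Z) == !Z) || Y).
      branch 2.1 (add !Z):
        ○ open, literals {Z=0}.
      branch 2.2 (add (((!Y -> Z) == !Z) || Y)):
        (((!Y -> Z) == !Z) || Y): β-rule — branch into ((!Y -> Z) == !Z)  //  Y.
          branch 2.2.1 (add ((!Y -> Z) == !Z)):
            ((!Y -> Z) == !Z): β-rule — branch into (!Y -> Z), !Z  //  !(!Y -> Z), !!Z.
              branch 2.2.1.1 (add (!Y -> Z), !Z):
                (!Y -> Z): β-rule — branch into !!Y  //  Z.
                  branch 2.2.1.1.1 (add !!Y):
                    ○ open, literals {Y=1, Z=0}.
                  branch 2.2.1.1.2 (add Z):
                    × closes — contains both Z and !Z.
              branch 2.2.1.2 (add !(!Y -> Z), !!Z):
                !(!Y -> Z): α-rule — add !Y, !Z.
                × closes — contains both Z and !Z.
          branch 2.2.2 (add Y):
            ○ open, literals {Y=1}.
2 branches closed, 6 open.
Each open branch fixes some atoms; the unmentioned ones are free. Counting distinct full assignments: branch {X=0, Y=1, Z=1} (none free) contributes 1 new; branch {X=1, Y=0, Z=1} (none free) contributes 1 new; branch {Z=0} (X, Y) contributes 4 new; branch {Z=0} (X, Y) contributes 0 new; branch {Y=1, Z=0} (X) contributes 0 new; branch {Y=1} (X, Z) contributes 1 new. Total: 7.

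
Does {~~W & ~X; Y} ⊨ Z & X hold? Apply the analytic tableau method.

Initial set: {T (~~W & ~X); T Y; F (Z & X)}.
T (~~W & ~X): α-rule — add T ~~W, T ~X.
T ~~W: drop double negation, giving T W.
F (Z & X): β-rule — branch into F Z  //  F X.
  branch 1 (add F Z):
    ○ open, literals {W=1, X=0, Y=1, Z=0}.
  branch 2 (add F X):
    ○ open, literals {W=1, X=0, Y=1}.
0 branches closed, 2 open.
An open branch gives a countermodel: W=1, X=0, Y=1, Z=0 (unmentioned atoms arbitrary); the premises hold there but the conclusion fails.

No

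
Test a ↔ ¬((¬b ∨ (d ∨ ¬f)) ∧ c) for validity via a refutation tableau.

Assume the negation and expand:
Initial set: {F (a ↔ ¬((¬b ∨ (d ∨ ¬f)) ∧ c))}.
F (a ↔ ¬((¬b ∨ (d ∨ ¬f)) ∧ c)): β-rule — branch into T a, F ¬((¬b ∨ (d ∨ ¬f)) ∧ c)  //  F a, T ¬((¬b ∨ (d ∨ ¬f)) ∧ c).
  branch 1 (add T a, F ¬((¬b ∨ (d ∨ ¬f)) ∧ c)):
    F ¬((¬b ∨ (d ∨ ¬f)) ∧ c): α-rule — add T (¬b ∨ (d ∨ ¬f)), T c.
    T (¬b ∨ (d ∨ ¬f)): β-rule — branch into T ¬b  //  T (d ∨ ¬f).
      branch 1.1 (add T ¬b):
        ○ open, literals {a=1, b=0, c=1}.
      branch 1.2 (add T (d ∨ ¬f)):
        T (d ∨ ¬f): β-rule — branch into T d  //  T ¬f.
          branch 1.2.1 (add T d):
            ○ open, literals {a=1, c=1, d=1}.
          branch 1.2.2 (add T ¬f):
            ○ open, literals {a=1, c=1, f=0}.
  branch 2 (add F a, T ¬((¬b ∨ (d ∨ ¬f)) ∧ c)):
    T ¬((¬b ∨ (d ∨ ¬f)) ∧ c): β-rule — branch into F (¬b ∨ (d ∨ ¬f))  //  F c.
      branch 2.1 (add F (¬b ∨ (d ∨ ¬f))):
        F (¬b ∨ (d ∨ ¬f)): α-rule — add F ¬b, F (d ∨ ¬f).
        F (d ∨ ¬f): α-rule — add F d, F ¬f.
        ○ open, literals {a=0, b=1, d=0, f=1}.
      branch 2.2 (add F c):
        ○ open, literals {a=0, c=0}.
0 branches closed, 5 open.
An open branch gives a countermodel: a=1, b=0, c=1 (unmentioned atoms arbitrary); under it the original formula is false.

Not valid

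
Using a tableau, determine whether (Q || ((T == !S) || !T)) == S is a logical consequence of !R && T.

Initial set: {(!R && T); !((Q || ((T == !S) || !T)) == S)}.
(!R && T): α-rule — add !R, T.
!((Q || ((T == !S) || !T)) == S): β-rule — branch into (Q || ((T == !S) || !T)), !S  //  !(Q || ((T == !S) || !T)), S.
  branch 1 (add (Q || ((T == !S) || !T)), !S):
    (Q || ((T == !S) || !T)): β-rule — branch into Q  //  ((T == !S) || !T).
      branch 1.1 (add Q):
        ○ open, literals {Q=1, R=0, S=0, T=1}.
      branch 1.2 (add ((T == !S) || !T)):
        ((T == !S) || !T): β-rule — branch into (T == !S)  //  !T.
          branch 1.2.1 (add (T == !S)):
            (T == !S): β-rule — branch into T, !S  //  !T, !!S.
              branch 1.2.1.1 (add T, !S):
                ○ open, literals {R=0, S=0, T=1}.
              branch 1.2.1.2 (add !T, !!S):
                × closes — contains both T and !T.
          branch 1.2.2 (add !T):
            × closes — contains both T and !T.
  branch 2 (add !(Q || ((T == !S) || !T)), S):
    !(Q || ((T == !S) || !T)): α-rule — add !Q, !((T == !S) || !T).
    !((T == !S) || !T): α-rule — add !(T == !S), !!T.
    !(T == !S): β-rule — branch into T, !!S  //  !T, !S.
      branch 2.1 (add T, !!S):
        ○ open, literals {Q=0, R=0, S=1, T=1}.
      branch 2.2 (add !T, !S):
        × closes — contains both T and !T.
3 branches closed, 3 open.
An open branch gives a countermodel: Q=1, R=0, S=0, T=1 (unmentioned atoms arbitrary); the premises hold there but the conclusion fails.

No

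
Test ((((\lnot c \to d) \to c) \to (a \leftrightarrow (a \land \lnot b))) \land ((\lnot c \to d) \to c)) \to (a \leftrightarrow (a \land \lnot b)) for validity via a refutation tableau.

Assume the negation and expand:
Initial set: {F (((((\lnot c \to d) \to c) \to (a \leftrightarrow (a \land \lnot b))) \land ((\lnot c \to d) \to c)) \to (a \leftrightarrow (a \land \lnot b)))}.
F (((((\lnot c \to d) \to c) \to (a \leftrightarrow (a \land \lnot b))) \land ((\lnot c \to d) \to c)) \to (a \leftrightarrow (a \land \lnot b))): α-rule — add T ((((\lnot c \to d) \to c) \to (a \leftrightarrow (a \land \lnot b))) \land ((\lnot c \to d) \to c)), F (a \leftrightarrow (a \land \lnot b)).
T ((((\lnot c \to d) \to c) \to (a \leftrightarrow (a \land \lnot b))) \land ((\lnot c \to d) \to c)): α-rule — add T (((\lnot c \to d) \to c) \to (a \leftrightarrow (a \land \lnot b))), T ((\lnot c \to d) \to c).
F (a \leftrightarrow (a \land \lnot b)): β-rule — branch into T a, F (a \land \lnot b)  //  F a, T (a \land \lnot b).
  branch 1 (add T a, F (a \land \lnot b)):
    T (((\lnot c \to d) \to c) \to (a \leftrightarrow (a \land \lnot b))): β-rule — branch into F ((\lnot c \to d) \to c)  //  T (a \leftrightarrow (a \land \lnot b)).
      branch 1.1 (add F ((\lnot c \to d) \to c)):
        F ((\lnot c \to d) \to c): α-rule — add T (\lnot c \to d), F c.
        T ((\lnot c \to d) \to c): β-rule — branch into F (\lnot c \to d)  //  T c.
          branch 1.1.1 (add F (\lnot c \to d)):
            F (\lnot c \to d): α-rule — add T \lnot c, F d.
            F (a \land \lnot b): β-rule — branch into F a  //  F \lnot b.
              branch 1.1.1.1 (add F a):
                × closes — contains both a and \lnot a.
              branch 1.1.1.2 (add F \lnot b):
                T (\lnot c \to d): β-rule — branch into F \lnot c  //  T d.
                  branch 1.1.1.2.1 (add F \lnot c):
                    × closes — contains both c and \lnot c.
                  branch 1.1.1.2.2 (add T d):
                    × closes — contains both d and \lnot d.
          branch 1.1.2 (add T c):
            × closes — contains both c and \lnot c.
      branch 1.2 (add T (a \leftrightarrow (a \land \lnot b))):
        T ((\lnot c \to d) \to c): β-rule — branch into F (\lnot c \to d)  //  T c.
          branch 1.2.1 (add F (\lnot c \to d)):
            F (\lnot c \to d): α-rule — add T \lnot c, F d.
            F (a \land \lnot b): β-rule — branch into F a  //  F \lnot b.
              branch 1.2.1.1 (add F a):
                × closes — contains both a and \lnot a.
              branch 1.2.1.2 (add F \lnot b):
                T (a \leftrightarrow (a \land \lnot b)): β-rule — branch into T a, T (a \land \lnot b)  //  F a, F (a \land \lnot b).
                  branch 1.2.1.2.1 (add T a, T (a \land \lnot b)):
                    T (a \land \lnot b): α-rule — add T a, T \lnot b.
                    × closes — contains both b and \lnot b.
                  branch 1.2.1.2.2 (add F a, F (a \land \lnot b)):
                    × closes — contains both a and \lnot a.
          branch 1.2.2 (add T c):
            F (a \land \lnot b): β-rule — branch into F a  //  F \lnot b.
              branch 1.2.2.1 (add F a):
                × closes — contains both a and \lnot a.
              branch 1.2.2.2 (add F \lnot b):
                T (a \leftrightarrow (a \land \lnot b)): β-rule — branch into T a, T (a \land \lnot b)  //  F a, F (a \land \lnot b).
                  branch 1.2.2.2.1 (add T a, T (a \land \lnot b)):
                    T (a \land \lnot b): α-rule — add T a, T \lnot b.
                    × closes — contains both b and \lnot b.
                  branch 1.2.2.2.2 (add F a, F (a \land \lnot b)):
                    × closes — contains both a and \lnot a.
  branch 2 (add F a, T (a \land \lnot b)):
    T (a \land \lnot b): α-rule — add T a, T \lnot b.
    × closes — contains both a and \lnot a.
All 11 branches close.
Every branch closed, so the negation is unsatisfiable and the formula is valid.

Valid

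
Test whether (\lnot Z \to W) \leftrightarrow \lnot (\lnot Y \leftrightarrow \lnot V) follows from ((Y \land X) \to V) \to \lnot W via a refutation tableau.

Initial set: {(((Y \land X) \to V) \to \lnot W); \lnot ((\lnot Z \to W) \leftrightarrow \lnot (\lnot Y \leftrightarrow \lnot V))}.
(((Y \land X) \to V) \to \lnot W): β-rule — branch into \lnot ((Y \land X) \to V)  //  \lnot W.
  branch 1 (add \lnot ((Y \land X) \to V)):
    \lnot ((Y \land X) \to V): α-rule — add (Y \land X), \lnot V.
    (Y \land X): α-rule — add Y, X.
    \lnot ((\lnot Z \to W) \leftrightarrow \lnot (\lnot Y \leftrightarrow \lnot V)): β-rule — branch into (\lnot Z \to W), \lnot \lnot (\lnot Y \leftrightarrow \lnot V)  //  \lnot (\lnot Z \to W), \lnot (\lnot Y \leftrightarrow \lnot V).
      branch 1.1 (add (\lnot Z \to W), \lnot \lnot (\lnot Y \leftrightarrow \lnot V)):
        (\lnot Z \to W): β-rule — branch into \lnot \lnot Z  //  W.
          branch 1.1.1 (add \lnot \lnot Z):
            \lnot \lnot (\lnot Y \leftrightarrow \lnot V): β-rule — branch into \lnot Y, \lnot V  //  \lnot \lnot Y, \lnot \lnot V.
              branch 1.1.1.1 (add \lnot Y, \lnot V):
                × closes — contains both Y and \lnot Y.
              branch 1.1.1.2 (add \lnot \lnot Y, \lnot \lnot V):
                × closes — contains both V and \lnot V.
          branch 1.1.2 (add W):
            \lnot \lnot (\lnot Y \leftrightarrow \lnot V): β-rule — branch into \lnot Y, \lnot V  //  \lnot \lnot Y, \lnot \lnot V.
              branch 1.1.2.1 (add \lnot Y, \lnot V):
                × closes — contains both Y and \lnot Y.
              branch 1.1.2.2 (add \lnot \lnot Y, \lnot \lnot V):
                × closes — contains both V and \lnot V.
      branch 1.2 (add \lnot (\lnot Z \to W), \lnot (\lnot Y \leftrightarrow \lnot V)):
        \lnot (\lnot Z \to W): α-rule — add \lnot Z, \lnot W.
        \lnot (\lnot Y \leftrightarrow \lnot V): β-rule — branch into \lnot Y, \lnot \lnot V  //  \lnot \lnot Y, \lnot V.
          branch 1.2.1 (add \lnot Y, \lnot \lnot V):
            × closes — contains both Y and \lnot Y.
          branch 1.2.2 (add \lnot \lnot Y, \lnot V):
            ○ open, literals {V=0, W=0, X=1, Y=1, Z=0}.
  branch 2 (add \lnot W):
    \lnot ((\lnot Z \to W) \leftrightarrow \lnot (\lnot Y \leftrightarrow \lnot V)): β-rule — branch into (\lnot Z \to W), \lnot \lnot (\lnot Y \leftrightarrow \lnot V)  //  \lnot (\lnot Z \to W), \lnot (\lnot Y \leftrightarrow \lnot V).
      branch 2.1 (add (\lnot Z \to W), \lnot \lnot (\lnot Y \leftrightarrow \lnot V)):
        (\lnot Z \to W): β-rule — branch into \lnot \lnot Z  //  W.
          branch 2.1.1 (add \lnot \lnot Z):
            \lnot \lnot (\lnot Y \leftrightarrow \lnot V): β-rule — branch into \lnot Y, \lnot V  //  \lnot \lnot Y, \lnot \lnot V.
              branch 2.1.1.1 (add \lnot Y, \lnot V):
                ○ open, literals {V=0, W=0, Y=0, Z=1}.
              branch 2.1.1.2 (add \lnot \lnot Y, \lnot \lnot V):
                ○ open, literals {V=1, W=0, Y=1, Z=1}.
          branch 2.1.2 (add W):
            × closes — contains both W and \lnot W.
      branch 2.2 (add \lnot (\lnot Z \to W), \lnot (\lnot Y \leftrightarrow \lnot V)):
        \lnot (\lnot Z \to W): α-rule — add \lnot Z, \lnot W.
        \lnot (\lnot Y \leftrightarrow \lnot V): β-rule — branch into \lnot Y, \lnot \lnot V  //  \lnot \lnot Y, \lnot V.
          branch 2.2.1 (add \lnot Y, \lnot \lnot V):
            ○ open, literals {V=1, W=0, Y=0, Z=0}.
          branch 2.2.2 (add \lnot \lnot Y, \lnot V):
            ○ open, literals {V=0, W=0, Y=1, Z=0}.
6 branches closed, 5 open.
An open branch gives a countermodel: V=0, W=0, X=1, Y=1, Z=0 (unmentioned atoms arbitrary); the premises hold there but the conclusion fails.

No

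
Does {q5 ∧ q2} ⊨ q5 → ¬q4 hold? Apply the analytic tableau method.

Initial set: {(q5 ∧ q2); ¬(q5 → ¬q4)}.
(q5 ∧ q2): α-rule — add q5, q2.
¬(q5 → ¬q4): α-rule — add q5, ¬¬q4.
○ open, literals {q2=T, q4=T, q5=T}.
0 branches closed, 1 open.
An open branch gives a countermodel: q2=T, q4=T, q5=T (unmentioned atoms arbitrary); the premises hold there but the conclusion fails.

No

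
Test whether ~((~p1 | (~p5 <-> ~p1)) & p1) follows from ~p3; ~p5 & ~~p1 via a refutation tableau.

Initial set: {~p3; (~p5 & ~~p1); ~~((~p1 | (~p5 <-> ~p1)) & p1)}.
(~p5 & ~~p1): α-rule — add ~p5, ~~p1.
~~((~p1 | (~p5 <-> ~p1)) & p1): α-rule — add (~p1 | (~p5 <-> ~p1)), p1.
~~p1: drop double negation, giving p1.
(~p1 | (~p5 <-> ~p1)): β-rule — branch into ~p1  //  (~p5 <-> ~p1).
  branch 1 (add ~p1):
    × closes — contains both p1 and ~p1.
  branch 2 (add (~p5 <-> ~p1)):
    (~p5 <-> ~p1): β-rule — branch into ~p5, ~p1  //  ~~p5, ~~p1.
      branch 2.1 (add ~p5, ~p1):
        × closes — contains both p1 and ~p1.
      branch 2.2 (add ~~p5, ~~p1):
        × closes — contains both p5 and ~p5.
All 3 branches close.
Every branch closed, so the premises entail the conclusion.

Yes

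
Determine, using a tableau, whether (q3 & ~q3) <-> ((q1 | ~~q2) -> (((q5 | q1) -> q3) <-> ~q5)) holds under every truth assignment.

Not valid

Assume the negation and expand:
Initial set: {F ((q3 & ~q3) <-> ((q1 | ~~q2) -> (((q5 | q1) -> q3) <-> ~q5)))}.
F ((q3 & ~q3) <-> ((q1 | ~~q2) -> (((q5 | q1) -> q3) <-> ~q5))): β-rule — branch into T (q3 & ~q3), F ((q1 | ~~q2) -> (((q5 | q1) -> q3) <-> ~q5))  //  F (q3 & ~q3), T ((q1 | ~~q2) -> (((q5 | q1) -> q3) <-> ~q5)).
  branch 1 (add T (q3 & ~q3), F ((q1 | ~~q2) -> (((q5 | q1) -> q3) <-> ~q5))):
    T (q3 & ~q3): α-rule — add T q3, T ~q3.
    × closes — contains both q3 and ~q3.
  branch 2 (add F (q3 & ~q3), T ((q1 | ~~q2) -> (((q5 | q1) -> q3) <-> ~q5))):
    F (q3 & ~q3): β-rule — branch into F q3  //  F ~q3.
      branch 2.1 (add F q3):
        T ((q1 | ~~q2) -> (((q5 | q1) -> q3) <-> ~q5)): β-rule — branch into F (q1 | ~~q2)  //  T (((q5 | q1) -> q3) <-> ~q5).
          branch 2.1.1 (add F (q1 | ~~q2)):
            F (q1 | ~~q2): α-rule — add F q1, F ~~q2.
            F ~~q2: drop double negation, giving F q2.
            ○ open, literals {q1=F, q2=F, q3=F}.
          branch 2.1.2 (add T (((q5 | q1) -> q3) <-> ~q5)):
            T (((q5 | q1) -> q3) <-> ~q5): β-rule — branch into T ((q5 | q1) -> q3), T ~q5  //  F ((q5 | q1) -> q3), F ~q5.
              branch 2.1.2.1 (add T ((q5 | q1) -> q3), T ~q5):
                T ((q5 | q1) -> q3): β-rule — branch into F (q5 | q1)  //  T q3.
                  branch 2.1.2.1.1 (add F (q5 | q1)):
                    F (q5 | q1): α-rule — add F q5, F q1.
                    ○ open, literals {q1=F, q3=F, q5=F}.
                  branch 2.1.2.1.2 (add T q3):
                    × closes — contains both q3 and ~q3.
              branch 2.1.2.2 (add F ((q5 | q1) -> q3), F ~q5):
                F ((q5 | q1) -> q3): α-rule — add T (q5 | q1), F q3.
                T (q5 | q1): β-rule — branch into T q5  //  T q1.
                  branch 2.1.2.2.1 (add T q5):
                    ○ open, literals {q3=F, q5=T}.
                  branch 2.1.2.2.2 (add T q1):
                    ○ open, literals {q1=T, q3=F, q5=T}.
      branch 2.2 (add F ~q3):
        T ((q1 | ~~q2) -> (((q5 | q1) -> q3) <-> ~q5)): β-rule — branch into F (q1 | ~~q2)  //  T (((q5 | q1) -> q3) <-> ~q5).
          branch 2.2.1 (add F (q1 | ~~q2)):
            F (q1 | ~~q2): α-rule — add F q1, F ~~q2.
            F ~~q2: drop double negation, giving F q2.
            ○ open, literals {q1=F, q2=F, q3=T}.
          branch 2.2.2 (add T (((q5 | q1) -> q3) <-> ~q5)):
            T (((q5 | q1) -> q3) <-> ~q5): β-rule — branch into T ((q5 | q1) -> q3), T ~q5  //  F ((q5 | q1) -> q3), F ~q5.
              branch 2.2.2.1 (add T ((q5 | q1) -> q3), T ~q5):
                T ((q5 | q1) -> q3): β-rule — branch into F (q5 | q1)  //  T q3.
                  branch 2.2.2.1.1 (add F (q5 | q1)):
                    F (q5 | q1): α-rule — add F q5, F q1.
                    ○ open, literals {q1=F, q3=T, q5=F}.
                  branch 2.2.2.1.2 (add T q3):
                    ○ open, literals {q3=T, q5=F}.
              branch 2.2.2.2 (add F ((q5 | q1) -> q3), F ~q5):
                F ((q5 | q1) -> q3): α-rule — add T (q5 | q1), F q3.
                × closes — contains both q3 and ~q3.
3 branches closed, 7 open.
An open branch gives a countermodel: q1=F, q2=F, q3=F (unmentioned atoms arbitrary); under it the original formula is false.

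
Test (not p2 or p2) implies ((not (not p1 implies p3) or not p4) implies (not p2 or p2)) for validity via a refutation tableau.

Assume the negation and expand:
Initial set: {not ((not p2 or p2) implies ((not (not p1 implies p3) or not p4) implies (not p2 or p2)))}.
not ((not p2 or p2) implies ((not (not p1 implies p3) or not p4) implies (not p2 or p2))): α-rule — add (not p2 or p2), not ((not (not p1 implies p3) or not p4) implies (not p2 or p2)).
not ((not (not p1 implies p3) or not p4) implies (not p2 or p2)): α-rule — add (not (not p1 implies p3) or not p4), not (not p2 or p2).
not (not p2 or p2): α-rule — add not not p2, not p2.
× closes — contains both p2 and not p2.
All 1 branch closes.
Every branch closed, so the negation is unsatisfiable and the formula is valid.

Valid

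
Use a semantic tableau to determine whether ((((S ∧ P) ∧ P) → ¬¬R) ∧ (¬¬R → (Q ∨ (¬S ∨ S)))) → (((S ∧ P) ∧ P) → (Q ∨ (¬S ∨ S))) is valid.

Assume the negation and expand:
Initial set: {F (((((S ∧ P) ∧ P) → ¬¬R) ∧ (¬¬R → (Q ∨ (¬S ∨ S)))) → (((S ∧ P) ∧ P) → (Q ∨ (¬S ∨ S))))}.
F (((((S ∧ P) ∧ P) → ¬¬R) ∧ (¬¬R → (Q ∨ (¬S ∨ S)))) → (((S ∧ P) ∧ P) → (Q ∨ (¬S ∨ S)))): α-rule — add T ((((S ∧ P) ∧ P) → ¬¬R) ∧ (¬¬R → (Q ∨ (¬S ∨ S)))), F (((S ∧ P) ∧ P) → (Q ∨ (¬S ∨ S))).
T ((((S ∧ P) ∧ P) → ¬¬R) ∧ (¬¬R → (Q ∨ (¬S ∨ S)))): α-rule — add T (((S ∧ P) ∧ P) → ¬¬R), T (¬¬R → (Q ∨ (¬S ∨ S))).
F (((S ∧ P) ∧ P) → (Q ∨ (¬S ∨ S))): α-rule — add T ((S ∧ P) ∧ P), F (Q ∨ (¬S ∨ S)).
T ((S ∧ P) ∧ P): α-rule — add T (S ∧ P), T P.
F (Q ∨ (¬S ∨ S)): α-rule — add F Q, F (¬S ∨ S).
T (S ∧ P): α-rule — add T S, T P.
F (¬S ∨ S): α-rule — add F ¬S, F S.
× closes — contains both S and ¬S.
All 1 branch closes.
Every branch closed, so the negation is unsatisfiable and the formula is valid.

Valid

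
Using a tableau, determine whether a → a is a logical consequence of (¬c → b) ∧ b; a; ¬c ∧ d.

Initial set: {T ((¬c → b) ∧ b); T a; T (¬c ∧ d); F (a → a)}.
T ((¬c → b) ∧ b): α-rule — add T (¬c → b), T b.
T (¬c ∧ d): α-rule — add T ¬c, T d.
F (a → a): α-rule — add T a, F a.
× closes — contains both a and ¬a.
All 1 branch closes.
Every branch closed, so the premises entail the conclusion.

Yes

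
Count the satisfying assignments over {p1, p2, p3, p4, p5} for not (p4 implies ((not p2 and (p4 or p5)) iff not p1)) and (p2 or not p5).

Initial set: {(not (p4 implies ((not p2 and (p4 or p5)) iff not p1)) and (p2 or not p5))}.
(not (p4 implies ((not p2 and (p4 or p5)) iff not p1)) and (p2 or not p5)): α-rule — add not (p4 implies ((not p2 and (p4 or p5)) iff not p1)), (p2 or not p5).
not (p4 implies ((not p2 and (p4 or p5)) iff not p1)): α-rule — add p4, not ((not p2 and (p4 or p5)) iff not p1).
(p2 or not p5): β-rule — branch into p2  //  not p5.
  branch 1 (add p2):
    not ((not p2 and (p4 or p5)) iff not p1): β-rule — branch into (not p2 and (p4 or p5)), not not p1  //  not (not p2 and (p4 or p5)), not p1.
      branch 1.1 (add (not p2 and (p4 or p5)), not not p1):
        (not p2 and (p4 or p5)): α-rule — add not p2, (p4 or p5).
        × closes — contains both p2 and not p2.
      branch 1.2 (add not (not p2 and (p4 or p5)), not p1):
        not (not p2 and (p4 or p5)): β-rule — branch into not not p2  //  not (p4 or p5).
          branch 1.2.1 (add not not p2):
            ○ open, literals {p1=0, p2=1, p4=1}.
          branch 1.2.2 (add not (p4 or p5)):
            not (p4 or p5): α-rule — add not p4, not p5.
            × closes — contains both p4 and not p4.
  branch 2 (add not p5):
    not ((not p2 and (p4 or p5)) iff not p1): β-rule — branch into (not p2 and (p4 or p5)), not not p1  //  not (not p2 and (p4 or p5)), not p1.
      branch 2.1 (add (not p2 and (p4 or p5)), not not p1):
        (not p2 and (p4 or p5)): α-rule — add not p2, (p4 or p5).
        (p4 or p5): β-rule — branch into p4  //  p5.
          branch 2.1.1 (add p4):
            ○ open, literals {p1=1, p2=0, p4=1, p5=0}.
          branch 2.1.2 (add p5):
            × closes — contains both p5 and not p5.
      branch 2.2 (add not (not p2 and (p4 or p5)), not p1):
        not (not p2 and (p4 or p5)): β-rule — branch into not not p2  //  not (p4 or p5).
          branch 2.2.1 (add not not p2):
            ○ open, literals {p1=0, p2=1, p4=1, p5=0}.
          branch 2.2.2 (add not (p4 or p5)):
            not (p4 or p5): α-rule — add not p4, not p5.
            × closes — contains both p4 and not p4.
4 branches closed, 3 open.
Each open branch fixes some atoms; the unmentioned ones are free. Counting distinct full assignments: branch {p1=0, p2=1, p4=1} (p3, p5) contributes 4 new; branch {p1=1, p2=0, p4=1, p5=0} (p3) contributes 2 new; branch {p1=0, p2=1, p4=1, p5=0} (p3) contributes 0 new. Total: 6.

6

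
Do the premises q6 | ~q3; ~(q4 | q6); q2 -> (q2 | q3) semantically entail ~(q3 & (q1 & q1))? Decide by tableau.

Initial set: {T (q6 | ~q3); T ~(q4 | q6); T (q2 -> (q2 | q3)); F ~(q3 & (q1 & q1))}.
T ~(q4 | q6): α-rule — add F q4, F q6.
F ~(q3 & (q1 & q1)): α-rule — add T q3, T (q1 & q1).
T (q1 & q1): α-rule — add T q1, T q1.
T (q6 | ~q3): β-rule — branch into T q6  //  T ~q3.
  branch 1 (add T q6):
    × closes — contains both q6 and ~q6.
  branch 2 (add T ~q3):
    × closes — contains both q3 and ~q3.
All 2 branches close.
Every branch closed, so the premises entail the conclusion.

Yes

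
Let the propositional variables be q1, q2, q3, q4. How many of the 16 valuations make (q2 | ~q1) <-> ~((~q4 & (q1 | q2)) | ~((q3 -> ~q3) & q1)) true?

Initial set: {((q2 | ~q1) <-> ~((~q4 & (q1 | q2)) | ~((q3 -> ~q3) & q1)))}.
((q2 | ~q1) <-> ~((~q4 & (q1 | q2)) | ~((q3 -> ~q3) & q1))): β-rule — branch into (q2 | ~q1), ~((~q4 & (q1 | q2)) | ~((q3 -> ~q3) & q1))  //  ~(q2 | ~q1), ~~((~q4 & (q1 | q2)) | ~((q3 -> ~q3) & q1)).
  branch 1 (add (q2 | ~q1), ~((~q4 & (q1 | q2)) | ~((q3 -> ~q3) & q1))):
    ~((~q4 & (q1 | q2)) | ~((q3 -> ~q3) & q1)): α-rule — add ~(~q4 & (q1 | q2)), ~~((q3 -> ~q3) & q1).
    ~~((q3 -> ~q3) & q1): α-rule — add (q3 -> ~q3), q1.
    (q2 | ~q1): β-rule — branch into q2  //  ~q1.
      branch 1.1 (add q2):
        ~(~q4 & (q1 | q2)): β-rule — branch into ~~q4  //  ~(q1 | q2).
          branch 1.1.1 (add ~~q4):
            (q3 -> ~q3): β-rule — branch into ~q3  //  ~q3.
              branch 1.1.1.1 (add ~q3):
                ○ open, literals {q1=T, q2=T, q3=F, q4=T}.
              branch 1.1.1.2 (add ~q3):
                ○ open, literals {q1=T, q2=T, q3=F, q4=T}.
          branch 1.1.2 (add ~(q1 | q2)):
            ~(q1 | q2): α-rule — add ~q1, ~q2.
            × closes — contains both q1 and ~q1.
      branch 1.2 (add ~q1):
        × closes — contains both q1 and ~q1.
  branch 2 (add ~(q2 | ~q1), ~~((~q4 & (q1 | q2)) | ~((q3 -> ~q3) & q1))):
    ~(q2 | ~q1): α-rule — add ~q2, ~~q1.
    ~~((~q4 & (q1 | q2)) | ~((q3 -> ~q3) & q1)): β-rule — branch into (~q4 & (q1 | q2))  //  ~((q3 -> ~q3) & q1).
      branch 2.1 (add (~q4 & (q1 | q2))):
        (~q4 & (q1 | q2)): α-rule — add ~q4, (q1 | q2).
        (q1 | q2): β-rule — branch into q1  //  q2.
          branch 2.1.1 (add q1):
            ○ open, literals {q1=T, q2=F, q4=F}.
          branch 2.1.2 (add q2):
            × closes — contains both q2 and ~q2.
      branch 2.2 (add ~((q3 -> ~q3) & q1)):
        ~((q3 -> ~q3) & q1): β-rule — branch into ~(q3 -> ~q3)  //  ~q1.
          branch 2.2.1 (add ~(q3 -> ~q3)):
            ~(q3 -> ~q3): α-rule — add q3, ~~q3.
            ○ open, literals {q1=T, q2=F, q3=T}.
          branch 2.2.2 (add ~q1):
            × closes — contains both q1 and ~q1.
4 branches closed, 4 open.
Each open branch fixes some atoms; the unmentioned ones are free. Counting distinct full assignments: branch {q1=T, q2=T, q3=F, q4=T} (none free) contributes 1 new; branch {q1=T, q2=T, q3=F, q4=T} (none free) contributes 0 new; branch {q1=T, q2=F, q4=F} (q3) contributes 2 new; branch {q1=T, q2=F, q3=T} (q4) contributes 1 new. Total: 4.

4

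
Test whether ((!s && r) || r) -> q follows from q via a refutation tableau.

Yes

Initial set: {q; !(((!s && r) || r) -> q)}.
!(((!s && r) || r) -> q): α-rule — add ((!s && r) || r), !q.
× closes — contains both q and !q.
All 1 branch closes.
Every branch closed, so the premises entail the conclusion.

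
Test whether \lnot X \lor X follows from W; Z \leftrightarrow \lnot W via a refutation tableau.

Yes

Initial set: {W; (Z \leftrightarrow \lnot W); \lnot (\lnot X \lor X)}.
\lnot (\lnot X \lor X): α-rule — add \lnot \lnot X, \lnot X.
× closes — contains both X and \lnot X.
All 1 branch closes.
Every branch closed, so the premises entail the conclusion.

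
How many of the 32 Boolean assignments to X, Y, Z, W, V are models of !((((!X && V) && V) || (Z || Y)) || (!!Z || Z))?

Initial set: {T !((((!X && V) && V) || (Z || Y)) || (!!Z || Z))}.
T !((((!X && V) && V) || (Z || Y)) || (!!Z || Z)): α-rule — add F (((!X && V) && V) || (Z || Y)), F (!!Z || Z).
F (((!X && V) && V) || (Z || Y)): α-rule — add F ((!X && V) && V), F (Z || Y).
F (!!Z || Z): α-rule — add F !!Z, F Z.
F (Z || Y): α-rule — add F Z, F Y.
F !!Z: drop double negation, giving F Z.
F ((!X && V) && V): β-rule — branch into F (!X && V)  //  F V.
  branch 1 (add F (!X && V)):
    F (!X && V): β-rule — branch into F !X  //  F V.
      branch 1.1 (add F !X):
        ○ open, literals {X=T, Y=F, Z=F}.
      branch 1.2 (add F V):
        ○ open, literals {V=F, Y=F, Z=F}.
  branch 2 (add F V):
    ○ open, literals {V=F, Y=F, Z=F}.
0 branches closed, 3 open.
Each open branch fixes some atoms; the unmentioned ones are free. Counting distinct full assignments: branch {X=T, Y=F, Z=F} (W, V) contributes 4 new; branch {V=F, Y=F, Z=F} (X, W) contributes 2 new; branch {V=F, Y=F, Z=F} (X, W) contributes 0 new. Total: 6.

6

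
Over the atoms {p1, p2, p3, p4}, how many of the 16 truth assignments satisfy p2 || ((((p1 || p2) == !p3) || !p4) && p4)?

10

Initial set: {(p2 || ((((p1 || p2) == !p3) || !p4) && p4))}.
(p2 || ((((p1 || p2) == !p3) || !p4) && p4)): β-rule — branch into p2  //  ((((p1 || p2) == !p3) || !p4) && p4).
  branch 1 (add p2):
    ○ open, literals {p2=true}.
  branch 2 (add ((((p1 || p2) == !p3) || !p4) && p4)):
    ((((p1 || p2) == !p3) || !p4) && p4): α-rule — add (((p1 || p2) == !p3) || !p4), p4.
    (((p1 || p2) == !p3) || !p4): β-rule — branch into ((p1 || p2) == !p3)  //  !p4.
      branch 2.1 (add ((p1 || p2) == !p3)):
        ((p1 || p2) == !p3): β-rule — branch into (p1 || p2), !p3  //  !(p1 || p2), !!p3.
          branch 2.1.1 (add (p1 || p2), !p3):
            (p1 || p2): β-rule — branch into p1  //  p2.
              branch 2.1.1.1 (add p1):
                ○ open, literals {p1=true, p3=false, p4=true}.
              branch 2.1.1.2 (add p2):
                ○ open, literals {p2=true, p3=false, p4=true}.
          branch 2.1.2 (add !(p1 || p2), !!p3):
            !(p1 || p2): α-rule — add !p1, !p2.
            ○ open, literals {p1=false, p2=false, p3=true, p4=true}.
      branch 2.2 (add !p4):
        × closes — contains both p4 and !p4.
1 branch closed, 4 open.
Each open branch fixes some atoms; the unmentioned ones are free. Counting distinct full assignments: branch {p2=true} (p1, p3, p4) contributes 8 new; branch {p1=true, p3=false, p4=true} (p2) contributes 1 new; branch {p2=true, p3=false, p4=true} (p1) contributes 0 new; branch {p1=false, p2=false, p3=true, p4=true} (none free) contributes 1 new. Total: 10.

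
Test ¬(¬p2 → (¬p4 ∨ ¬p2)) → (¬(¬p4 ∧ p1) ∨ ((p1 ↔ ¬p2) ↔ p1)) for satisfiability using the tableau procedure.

Satisfiable

Initial set: {(¬(¬p2 → (¬p4 ∨ ¬p2)) → (¬(¬p4 ∧ p1) ∨ ((p1 ↔ ¬p2) ↔ p1)))}.
(¬(¬p2 → (¬p4 ∨ ¬p2)) → (¬(¬p4 ∧ p1) ∨ ((p1 ↔ ¬p2) ↔ p1))): β-rule — branch into ¬¬(¬p2 → (¬p4 ∨ ¬p2))  //  (¬(¬p4 ∧ p1) ∨ ((p1 ↔ ¬p2) ↔ p1)).
  branch 1 (add ¬¬(¬p2 → (¬p4 ∨ ¬p2))):
    ¬¬(¬p2 → (¬p4 ∨ ¬p2)): β-rule — branch into ¬¬p2  //  (¬p4 ∨ ¬p2).
      branch 1.1 (add ¬¬p2):
        ○ open, literals {p2=true}.
      branch 1.2 (add (¬p4 ∨ ¬p2)):
        (¬p4 ∨ ¬p2): β-rule — branch into ¬p4  //  ¬p2.
          branch 1.2.1 (add ¬p4):
            ○ open, literals {p4=false}.
          branch 1.2.2 (add ¬p2):
            ○ open, literals {p2=false}.
  branch 2 (add (¬(¬p4 ∧ p1) ∨ ((p1 ↔ ¬p2) ↔ p1))):
    (¬(¬p4 ∧ p1) ∨ ((p1 ↔ ¬p2) ↔ p1)): β-rule — branch into ¬(¬p4 ∧ p1)  //  ((p1 ↔ ¬p2) ↔ p1).
      branch 2.1 (add ¬(¬p4 ∧ p1)):
        ¬(¬p4 ∧ p1): β-rule — branch into ¬¬p4  //  ¬p1.
          branch 2.1.1 (add ¬¬p4):
            ○ open, literals {p4=true}.
          branch 2.1.2 (add ¬p1):
            ○ open, literals {p1=false}.
      branch 2.2 (add ((p1 ↔ ¬p2) ↔ p1)):
        ((p1 ↔ ¬p2) ↔ p1): β-rule — branch into (p1 ↔ ¬p2), p1  //  ¬(p1 ↔ ¬p2), ¬p1.
          branch 2.2.1 (add (p1 ↔ ¬p2), p1):
            (p1 ↔ ¬p2): β-rule — branch into p1, ¬p2  //  ¬p1, ¬¬p2.
              branch 2.2.1.1 (add p1, ¬p2):
                ○ open, literals {p1=true, p2=false}.
              branch 2.2.1.2 (add ¬p1, ¬¬p2):
                × closes — contains both p1 and ¬p1.
          branch 2.2.2 (add ¬(p1 ↔ ¬p2), ¬p1):
            ¬(p1 ↔ ¬p2): β-rule — branch into p1, ¬¬p2  //  ¬p1, ¬p2.
              branch 2.2.2.1 (add p1, ¬¬p2):
                × closes — contains both p1 and ¬p1.
              branch 2.2.2.2 (add ¬p1, ¬p2):
                ○ open, literals {p1=false, p2=false}.
2 branches closed, 7 open.
An open branch gives a satisfying assignment: p2=true.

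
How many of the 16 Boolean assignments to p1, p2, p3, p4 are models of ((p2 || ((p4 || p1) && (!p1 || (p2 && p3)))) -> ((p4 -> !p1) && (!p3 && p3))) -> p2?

10

Initial set: {(((p2 || ((p4 || p1) && (!p1 || (p2 && p3)))) -> ((p4 -> !p1) && (!p3 && p3))) -> p2)}.
(((p2 || ((p4 || p1) && (!p1 || (p2 && p3)))) -> ((p4 -> !p1) && (!p3 && p3))) -> p2): β-rule — branch into !((p2 || ((p4 || p1) && (!p1 || (p2 && p3)))) -> ((p4 -> !p1) && (!p3 && p3)))  //  p2.
  branch 1 (add !((p2 || ((p4 || p1) && (!p1 || (p2 && p3)))) -> ((p4 -> !p1) && (!p3 && p3)))):
    !((p2 || ((p4 || p1) && (!p1 || (p2 && p3)))) -> ((p4 -> !p1) && (!p3 && p3))): α-rule — add (p2 || ((p4 || p1) && (!p1 || (p2 && p3)))), !((p4 -> !p1) && (!p3 && p3)).
    (p2 || ((p4 || p1) && (!p1 || (p2 && p3)))): β-rule — branch into p2  //  ((p4 || p1) && (!p1 || (p2 && p3))).
      branch 1.1 (add p2):
        !((p4 -> !p1) && (!p3 && p3)): β-rule — branch into !(p4 -> !p1)  //  !(!p3 && p3).
          branch 1.1.1 (add !(p4 -> !p1)):
            !(p4 -> !p1): α-rule — add p4, !!p1.
            ○ open, literals {p1=true, p2=true, p4=true}.
          branch 1.1.2 (add !(!p3 && p3)):
            !(!p3 && p3): β-rule — branch into !!p3  //  !p3.
              branch 1.1.2.1 (add !!p3):
                ○ open, literals {p2=true, p3=true}.
              branch 1.1.2.2 (add !p3):
                ○ open, literals {p2=true, p3=false}.
      branch 1.2 (add ((p4 || p1) && (!p1 || (p2 && p3)))):
        ((p4 || p1) && (!p1 || (p2 && p3))): α-rule — add (p4 || p1), (!p1 || (p2 && p3)).
        !((p4 -> !p1) && (!p3 && p3)): β-rule — branch into !(p4 -> !p1)  //  !(!p3 && p3).
          branch 1.2.1 (add !(p4 -> !p1)):
            !(p4 -> !p1): α-rule — add p4, !!p1.
            (p4 || p1): β-rule — branch into p4  //  p1.
              branch 1.2.1.1 (add p4):
                (!p1 || (p2 && p3)): β-rule — branch into !p1  //  (p2 && p3).
                  branch 1.2.1.1.1 (add !p1):
                    × closes — contains both p1 and !p1.
                  branch 1.2.1.1.2 (add (p2 && p3)):
                    (p2 && p3): α-rule — add p2, p3.
                    ○ open, literals {p1=true, p2=true, p3=true, p4=true}.
              branch 1.2.1.2 (add p1):
                (!p1 || (p2 && p3)): β-rule — branch into !p1  //  (p2 && p3).
                  branch 1.2.1.2.1 (add !p1):
                    × closes — contains both p1 and !p1.
                  branch 1.2.1.2.2 (add (p2 && p3)):
                    (p2 && p3): α-rule — add p2, p3.
                    ○ open, literals {p1=true, p2=true, p3=true, p4=true}.
          branch 1.2.2 (add !(!p3 && p3)):
            (p4 || p1): β-rule — branch into p4  //  p1.
              branch 1.2.2.1 (add p4):
                (!p1 || (p2 && p3)): β-rule — branch into !p1  //  (p2 && p3).
                  branch 1.2.2.1.1 (add !p1):
                    !(!p3 && p3): β-rule — branch into !!p3  //  !p3.
                      branch 1.2.2.1.1.1 (add !!p3):
                        ○ open, literals {p1=false, p3=true, p4=true}.
                      branch 1.2.2.1.1.2 (add !p3):
                        ○ open, literals {p1=false, p3=false, p4=true}.
                  branch 1.2.2.1.2 (add (p2 && p3)):
                    (p2 && p3): α-rule — add p2, p3.
                    !(!p3 && p3): β-rule — branch into !!p3  //  !p3.
                      branch 1.2.2.1.2.1 (add !!p3):
                        ○ open, literals {p2=true, p3=true, p4=true}.
                      branch 1.2.2.1.2.2 (add !p3):
                        × closes — contains both p3 and !p3.
              branch 1.2.2.2 (add p1):
                (!p1 || (p2 && p3)): β-rule — branch into !p1  //  (p2 && p3).
                  branch 1.2.2.2.1 (add !p1):
                    × closes — contains both p1 and !p1.
                  branch 1.2.2.2.2 (add (p2 && p3)):
                    (p2 && p3): α-rule — add p2, p3.
                    !(!p3 && p3): β-rule — branch into !!p3  //  !p3.
                      branch 1.2.2.2.2.1 (add !!p3):
                        ○ open, literals {p1=true, p2=true, p3=true}.
                      branch 1.2.2.2.2.2 (add !p3):
                        × closes — contains both p3 and !p3.
  branch 2 (add p2):
    ○ open, literals {p2=true}.
5 branches closed, 10 open.
Each open branch fixes some atoms; the unmentioned ones are free. Counting distinct full assignments: branch {p1=true, p2=true, p4=true} (p3) contributes 2 new; branch {p2=true, p3=true} (p1, p4) contributes 3 new; branch {p2=true, p3=false} (p1, p4) contributes 3 new; branch {p1=true, p2=true, p3=true, p4=true} (none free) contributes 0 new; branch {p1=true, p2=true, p3=true, p4=true} (none free) contributes 0 new; branch {p1=false, p3=true, p4=true} (p2) contributes 1 new; branch {p1=false, p3=false, p4=true} (p2) contributes 1 new; branch {p2=true, p3=true, p4=true} (p1) contributes 0 new; branch {p1=true, p2=true, p3=true} (p4) contributes 0 new; branch {p2=true} (p1, p3, p4) contributes 0 new. Total: 10.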